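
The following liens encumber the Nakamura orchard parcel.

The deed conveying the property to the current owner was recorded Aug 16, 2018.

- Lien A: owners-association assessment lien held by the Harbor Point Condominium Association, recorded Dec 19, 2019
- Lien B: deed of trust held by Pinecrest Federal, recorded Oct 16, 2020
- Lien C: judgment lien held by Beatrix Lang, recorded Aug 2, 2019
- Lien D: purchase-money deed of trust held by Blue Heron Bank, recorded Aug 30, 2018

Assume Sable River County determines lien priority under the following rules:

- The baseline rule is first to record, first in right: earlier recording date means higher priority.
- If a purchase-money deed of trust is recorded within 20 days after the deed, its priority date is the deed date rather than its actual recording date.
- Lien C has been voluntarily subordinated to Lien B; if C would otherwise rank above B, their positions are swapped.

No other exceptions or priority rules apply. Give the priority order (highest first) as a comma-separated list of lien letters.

Effective dates after the stated exceptions: D relates back to the deed date Aug 16, 2018.
By effective date: D (Aug 16, 2018), C (Aug 2, 2019), A (Dec 19, 2019), B (Oct 16, 2020).
C would otherwise be senior to B, so under the subordination agreement C and B exchange positions.

D, B, A, C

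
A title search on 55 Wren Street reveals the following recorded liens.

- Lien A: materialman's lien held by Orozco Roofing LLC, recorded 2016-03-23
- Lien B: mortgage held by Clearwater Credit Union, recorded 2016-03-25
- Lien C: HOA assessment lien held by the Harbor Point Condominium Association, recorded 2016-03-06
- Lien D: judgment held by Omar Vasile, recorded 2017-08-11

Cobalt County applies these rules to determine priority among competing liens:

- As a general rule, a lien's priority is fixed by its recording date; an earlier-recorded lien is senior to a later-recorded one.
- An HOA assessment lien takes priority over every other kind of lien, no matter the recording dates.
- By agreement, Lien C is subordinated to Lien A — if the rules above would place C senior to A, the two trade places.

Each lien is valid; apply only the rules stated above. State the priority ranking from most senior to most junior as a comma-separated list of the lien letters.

A, C, B, D

C is an HOA assessment lien and takes priority over every other lien.
The other liens, earliest effective date first: A (2016-03-23), B (2016-03-25), D (2017-08-11).
Because C would otherwise rank above A, the subordination swaps them.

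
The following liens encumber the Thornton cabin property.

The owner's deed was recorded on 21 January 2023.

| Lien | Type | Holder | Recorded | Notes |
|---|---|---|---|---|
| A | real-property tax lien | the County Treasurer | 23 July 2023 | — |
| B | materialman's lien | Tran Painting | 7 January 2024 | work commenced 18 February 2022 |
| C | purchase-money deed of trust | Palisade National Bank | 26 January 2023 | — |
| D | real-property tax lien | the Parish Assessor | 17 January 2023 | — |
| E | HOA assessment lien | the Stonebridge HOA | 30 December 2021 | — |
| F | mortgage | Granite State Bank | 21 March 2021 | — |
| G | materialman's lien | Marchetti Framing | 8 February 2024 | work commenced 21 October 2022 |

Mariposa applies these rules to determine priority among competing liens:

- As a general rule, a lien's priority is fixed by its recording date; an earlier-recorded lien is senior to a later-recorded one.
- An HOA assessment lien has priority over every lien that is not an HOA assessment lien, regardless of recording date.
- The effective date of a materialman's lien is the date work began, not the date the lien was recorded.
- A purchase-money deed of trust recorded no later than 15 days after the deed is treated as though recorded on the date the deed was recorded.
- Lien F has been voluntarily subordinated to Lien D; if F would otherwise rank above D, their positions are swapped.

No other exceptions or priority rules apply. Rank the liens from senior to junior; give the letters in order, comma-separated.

Adjusting effective dates: B relates back to 18 February 2022 (work commenced); C was recorded within the 15-day window, so its effective date is the deed date 21 January 2023; G relates back to 21 October 2022 (work commenced).
E is an HOA assessment lien, so it outranks all other liens regardless of date.
Among the remaining liens, by effective date: F (21 March 2021), B (18 February 2022), G (21 October 2022), D (17 January 2023), C (21 January 2023), A (23 July 2023).
F is senior to D before the subordination, so the two trade places.

E, D, B, G, F, C, A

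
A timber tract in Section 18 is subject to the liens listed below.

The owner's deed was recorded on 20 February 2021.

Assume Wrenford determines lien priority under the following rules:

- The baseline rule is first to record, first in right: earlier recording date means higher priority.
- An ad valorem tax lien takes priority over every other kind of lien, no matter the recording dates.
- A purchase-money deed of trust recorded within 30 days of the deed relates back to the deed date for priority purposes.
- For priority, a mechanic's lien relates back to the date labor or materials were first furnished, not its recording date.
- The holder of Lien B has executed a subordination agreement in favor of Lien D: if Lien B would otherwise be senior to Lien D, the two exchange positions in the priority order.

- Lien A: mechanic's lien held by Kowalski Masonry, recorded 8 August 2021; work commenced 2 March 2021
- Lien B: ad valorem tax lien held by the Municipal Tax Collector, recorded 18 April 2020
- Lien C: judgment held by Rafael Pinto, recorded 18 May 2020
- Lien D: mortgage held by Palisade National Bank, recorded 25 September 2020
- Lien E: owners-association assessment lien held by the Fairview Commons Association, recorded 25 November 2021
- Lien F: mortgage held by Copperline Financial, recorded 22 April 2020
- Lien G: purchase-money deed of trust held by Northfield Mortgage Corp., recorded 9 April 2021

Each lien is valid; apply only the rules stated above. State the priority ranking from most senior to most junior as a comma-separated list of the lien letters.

Effective dates after the stated exceptions: A's effective date is 2 March 2021, when work began; G was recorded 48 days after the deed, outside the 30-day window, so it keeps its recording date.
B is an ad valorem tax lien and takes priority over every other lien.
Among the remaining liens, by effective date: F (22 April 2020), C (18 May 2020), D (25 September 2020), A (2 March 2021), G (9 April 2021), E (25 November 2021).
Because B would otherwise rank above D, the subordination swaps them.

D, F, C, B, A, G, E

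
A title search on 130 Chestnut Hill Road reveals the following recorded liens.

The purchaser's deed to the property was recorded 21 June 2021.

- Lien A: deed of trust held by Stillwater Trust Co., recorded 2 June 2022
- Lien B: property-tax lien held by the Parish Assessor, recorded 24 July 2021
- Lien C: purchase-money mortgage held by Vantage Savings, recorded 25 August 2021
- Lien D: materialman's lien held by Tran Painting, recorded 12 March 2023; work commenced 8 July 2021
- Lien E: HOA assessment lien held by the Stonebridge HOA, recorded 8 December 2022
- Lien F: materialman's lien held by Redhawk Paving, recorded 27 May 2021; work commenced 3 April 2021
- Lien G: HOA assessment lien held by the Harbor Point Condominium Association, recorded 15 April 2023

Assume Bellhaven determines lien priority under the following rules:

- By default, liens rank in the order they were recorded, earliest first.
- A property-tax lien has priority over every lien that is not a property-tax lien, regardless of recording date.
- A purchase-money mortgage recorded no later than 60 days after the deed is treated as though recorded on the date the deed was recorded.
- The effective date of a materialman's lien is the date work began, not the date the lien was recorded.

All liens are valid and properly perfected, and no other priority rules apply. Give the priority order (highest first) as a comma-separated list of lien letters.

Effective dates: C was recorded 65 days after the deed — beyond 60 days — so no relation-back applies; D relates back to 8 July 2021 (work commenced); F relates back to 3 April 2021 (work commenced).
B, as a property-tax lien, has superpriority and ranks first.
Ordering the rest by effective date: F (3 April 2021), D (8 July 2021), C (25 August 2021), A (2 June 2022), E (8 December 2022), G (15 April 2023).

B, F, D, C, A, E, G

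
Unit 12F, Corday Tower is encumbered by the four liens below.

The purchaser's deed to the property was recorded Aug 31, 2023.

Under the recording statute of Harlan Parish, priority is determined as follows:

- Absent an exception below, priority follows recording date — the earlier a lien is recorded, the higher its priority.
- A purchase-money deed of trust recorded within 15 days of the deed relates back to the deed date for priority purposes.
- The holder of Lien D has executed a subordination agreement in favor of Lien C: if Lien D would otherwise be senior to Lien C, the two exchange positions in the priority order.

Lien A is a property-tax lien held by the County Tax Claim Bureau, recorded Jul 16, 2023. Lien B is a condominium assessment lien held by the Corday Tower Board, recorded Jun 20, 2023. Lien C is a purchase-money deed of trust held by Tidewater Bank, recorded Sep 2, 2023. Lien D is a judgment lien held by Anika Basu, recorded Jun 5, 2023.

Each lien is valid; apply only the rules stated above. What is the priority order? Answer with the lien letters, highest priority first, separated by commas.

Effective dates after the stated exceptions: C's effective date is the deed date, Aug 31, 2023.
Sorted by effective date: D (Jun 5, 2023), B (Jun 20, 2023), A (Jul 16, 2023), C (Aug 31, 2023).
D would otherwise be senior to C, so under the subordination agreement D and C exchange positions.

C, B, A, D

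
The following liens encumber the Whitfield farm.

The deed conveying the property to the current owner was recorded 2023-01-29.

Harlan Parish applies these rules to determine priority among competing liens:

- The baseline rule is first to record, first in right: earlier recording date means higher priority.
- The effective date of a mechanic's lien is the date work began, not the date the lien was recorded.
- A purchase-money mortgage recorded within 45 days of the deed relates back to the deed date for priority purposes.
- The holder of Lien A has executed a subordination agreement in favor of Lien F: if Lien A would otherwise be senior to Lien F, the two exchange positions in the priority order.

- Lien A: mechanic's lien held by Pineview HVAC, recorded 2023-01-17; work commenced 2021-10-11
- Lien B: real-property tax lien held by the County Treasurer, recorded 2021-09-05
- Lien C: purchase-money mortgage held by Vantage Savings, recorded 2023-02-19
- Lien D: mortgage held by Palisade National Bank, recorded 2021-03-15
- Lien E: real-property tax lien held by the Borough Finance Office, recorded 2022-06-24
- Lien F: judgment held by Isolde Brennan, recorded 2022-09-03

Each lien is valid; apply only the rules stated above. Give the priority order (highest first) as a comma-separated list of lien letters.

Adjusting effective dates: A is treated as recorded 2021-10-11, the work-commencement date; C's effective date is the deed date, 2023-01-29.
Ordering by effective date: D (2021-03-15), B (2021-09-05), A (2021-10-11), E (2022-06-24), F (2022-09-03), C (2023-01-29).
A is senior to F before the subordination, so the two trade places.

D, B, F, E, A, C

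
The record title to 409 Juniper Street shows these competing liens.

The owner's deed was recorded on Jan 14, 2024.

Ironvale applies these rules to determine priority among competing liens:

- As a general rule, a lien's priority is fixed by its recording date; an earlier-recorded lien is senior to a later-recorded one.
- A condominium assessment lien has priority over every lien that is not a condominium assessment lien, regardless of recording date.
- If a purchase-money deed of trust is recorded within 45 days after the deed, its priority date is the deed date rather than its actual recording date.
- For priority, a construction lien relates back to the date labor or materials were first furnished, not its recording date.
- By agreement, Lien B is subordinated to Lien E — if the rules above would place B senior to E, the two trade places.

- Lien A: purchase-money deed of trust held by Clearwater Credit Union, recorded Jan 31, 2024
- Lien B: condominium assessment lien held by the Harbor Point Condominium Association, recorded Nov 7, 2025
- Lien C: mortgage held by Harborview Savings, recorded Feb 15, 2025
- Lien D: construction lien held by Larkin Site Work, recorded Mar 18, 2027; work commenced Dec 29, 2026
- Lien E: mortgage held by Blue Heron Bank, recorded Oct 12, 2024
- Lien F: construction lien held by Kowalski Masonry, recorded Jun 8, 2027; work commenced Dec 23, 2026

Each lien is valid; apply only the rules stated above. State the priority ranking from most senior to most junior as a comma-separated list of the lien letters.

Adjusting effective dates: A relates back to the deed date Jan 14, 2024; D's effective date is Dec 29, 2026, when work began; F's effective date is Dec 23, 2026, when work began.
B, as a condominium assessment lien, has superpriority and ranks first.
Remaining liens by effective date: A (Jan 14, 2024), E (Oct 12, 2024), C (Feb 15, 2025), F (Dec 23, 2026), D (Dec 29, 2026).
Because B would otherwise rank above E, the subordination swaps them.

E, A, B, C, F, D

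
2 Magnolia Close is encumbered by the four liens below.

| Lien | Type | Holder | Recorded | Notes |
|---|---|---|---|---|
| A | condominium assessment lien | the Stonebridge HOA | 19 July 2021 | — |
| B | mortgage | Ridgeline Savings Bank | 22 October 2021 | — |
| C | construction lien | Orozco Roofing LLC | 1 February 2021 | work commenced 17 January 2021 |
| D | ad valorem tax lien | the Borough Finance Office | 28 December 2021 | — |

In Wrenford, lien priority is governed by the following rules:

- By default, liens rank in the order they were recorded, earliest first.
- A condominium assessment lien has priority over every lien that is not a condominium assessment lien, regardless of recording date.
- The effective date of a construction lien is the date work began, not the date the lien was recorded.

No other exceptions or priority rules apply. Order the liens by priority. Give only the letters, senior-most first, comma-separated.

A, C, B, D

Effective dates: C relates back to 17 January 2021 (work commenced).
A is a condominium assessment lien and takes priority over every other lien.
The other liens, earliest effective date first: C (17 January 2021), B (22 October 2021), D (28 December 2021).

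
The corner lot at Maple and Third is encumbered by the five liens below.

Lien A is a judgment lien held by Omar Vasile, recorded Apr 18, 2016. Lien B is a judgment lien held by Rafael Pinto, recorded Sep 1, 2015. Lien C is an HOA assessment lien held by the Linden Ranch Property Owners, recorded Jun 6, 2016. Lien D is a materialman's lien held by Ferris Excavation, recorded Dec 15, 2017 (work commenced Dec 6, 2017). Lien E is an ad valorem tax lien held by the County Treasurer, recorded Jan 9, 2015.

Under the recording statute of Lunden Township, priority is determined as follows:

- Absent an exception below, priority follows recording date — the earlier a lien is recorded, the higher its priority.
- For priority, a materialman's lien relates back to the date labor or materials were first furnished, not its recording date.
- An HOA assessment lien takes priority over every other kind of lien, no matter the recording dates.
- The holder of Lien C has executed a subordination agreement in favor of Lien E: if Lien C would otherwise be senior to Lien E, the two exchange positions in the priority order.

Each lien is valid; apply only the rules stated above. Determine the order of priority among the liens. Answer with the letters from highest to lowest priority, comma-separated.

Effective dates after the stated exceptions: D relates back to Dec 6, 2017 (work commenced).
C, as an HOA assessment lien, has superpriority and ranks first.
The other liens, earliest effective date first: E (Jan 9, 2015), B (Sep 1, 2015), A (Apr 18, 2016), D (Dec 6, 2017).
The subordination applies — C was senior to E — so C and E swap.

E, C, B, A, D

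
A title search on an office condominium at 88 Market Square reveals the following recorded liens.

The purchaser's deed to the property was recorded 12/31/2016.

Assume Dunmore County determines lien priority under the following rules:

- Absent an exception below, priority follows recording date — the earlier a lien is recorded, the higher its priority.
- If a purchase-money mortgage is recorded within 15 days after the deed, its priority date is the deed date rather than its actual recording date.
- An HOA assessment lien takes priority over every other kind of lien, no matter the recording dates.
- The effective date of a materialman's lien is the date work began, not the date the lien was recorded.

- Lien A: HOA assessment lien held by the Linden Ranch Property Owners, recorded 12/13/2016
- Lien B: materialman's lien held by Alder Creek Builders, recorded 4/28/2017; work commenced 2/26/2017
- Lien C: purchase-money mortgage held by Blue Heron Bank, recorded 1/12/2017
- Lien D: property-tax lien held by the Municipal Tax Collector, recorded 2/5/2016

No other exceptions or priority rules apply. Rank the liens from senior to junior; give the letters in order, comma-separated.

A, D, C, B

Effective dates: B's effective date is 2/26/2017, when work began; C was recorded within the 15-day window, so its effective date is the deed date 12/31/2016.
A, as an HOA assessment lien, has superpriority and ranks first.
The other liens, earliest effective date first: D (2/5/2016), C (12/31/2016), B (2/26/2017).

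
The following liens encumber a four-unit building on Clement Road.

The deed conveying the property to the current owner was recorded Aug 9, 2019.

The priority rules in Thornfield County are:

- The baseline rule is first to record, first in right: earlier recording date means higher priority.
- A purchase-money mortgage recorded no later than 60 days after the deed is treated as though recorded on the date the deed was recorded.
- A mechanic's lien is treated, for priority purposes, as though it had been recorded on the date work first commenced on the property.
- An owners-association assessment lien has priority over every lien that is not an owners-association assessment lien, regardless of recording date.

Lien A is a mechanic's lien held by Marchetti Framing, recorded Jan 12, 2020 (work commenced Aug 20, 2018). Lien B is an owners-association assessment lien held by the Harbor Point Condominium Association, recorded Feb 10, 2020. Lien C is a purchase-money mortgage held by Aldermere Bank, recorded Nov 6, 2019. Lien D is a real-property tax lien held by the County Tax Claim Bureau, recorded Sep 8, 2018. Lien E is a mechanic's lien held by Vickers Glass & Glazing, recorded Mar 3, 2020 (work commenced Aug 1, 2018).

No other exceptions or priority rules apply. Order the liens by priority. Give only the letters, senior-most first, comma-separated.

Effective dates: A's effective date is Aug 20, 2018, when work began; C missed the 60-day window (89 days after the deed), so its recording date stands; E is treated as recorded Aug 1, 2018, the work-commencement date.
B is an owners-association assessment lien, so it outranks all other liens regardless of date.
Among the remaining liens, by effective date: E (Aug 1, 2018), A (Aug 20, 2018), D (Sep 8, 2018), C (Nov 6, 2019).

B, E, A, D, C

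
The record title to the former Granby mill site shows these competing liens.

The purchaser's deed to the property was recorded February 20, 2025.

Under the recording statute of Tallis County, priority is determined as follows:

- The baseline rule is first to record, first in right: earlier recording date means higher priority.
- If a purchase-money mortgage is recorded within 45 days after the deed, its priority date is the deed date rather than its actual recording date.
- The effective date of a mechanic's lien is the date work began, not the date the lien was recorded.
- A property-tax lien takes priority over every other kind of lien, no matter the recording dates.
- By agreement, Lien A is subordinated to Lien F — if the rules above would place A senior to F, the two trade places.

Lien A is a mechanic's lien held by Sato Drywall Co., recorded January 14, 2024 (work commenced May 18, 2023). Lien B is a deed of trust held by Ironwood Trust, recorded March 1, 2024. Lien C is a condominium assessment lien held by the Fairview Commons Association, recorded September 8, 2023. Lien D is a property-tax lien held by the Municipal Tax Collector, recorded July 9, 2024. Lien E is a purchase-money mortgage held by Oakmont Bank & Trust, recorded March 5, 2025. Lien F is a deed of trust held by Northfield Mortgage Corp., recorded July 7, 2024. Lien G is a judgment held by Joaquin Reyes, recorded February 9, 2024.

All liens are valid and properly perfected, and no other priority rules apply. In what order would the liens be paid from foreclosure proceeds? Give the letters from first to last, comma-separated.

D, F, C, G, B, A, E

Effective dates: A is treated as recorded May 18, 2023, the work-commencement date; E relates back to the deed date February 20, 2025.
D, as a property-tax lien, has superpriority and ranks first.
Among the remaining liens, by effective date: A (May 18, 2023), C (September 8, 2023), G (February 9, 2024), B (March 1, 2024), F (July 7, 2024), E (February 20, 2025).
A is senior to F before the subordination, so the two trade places.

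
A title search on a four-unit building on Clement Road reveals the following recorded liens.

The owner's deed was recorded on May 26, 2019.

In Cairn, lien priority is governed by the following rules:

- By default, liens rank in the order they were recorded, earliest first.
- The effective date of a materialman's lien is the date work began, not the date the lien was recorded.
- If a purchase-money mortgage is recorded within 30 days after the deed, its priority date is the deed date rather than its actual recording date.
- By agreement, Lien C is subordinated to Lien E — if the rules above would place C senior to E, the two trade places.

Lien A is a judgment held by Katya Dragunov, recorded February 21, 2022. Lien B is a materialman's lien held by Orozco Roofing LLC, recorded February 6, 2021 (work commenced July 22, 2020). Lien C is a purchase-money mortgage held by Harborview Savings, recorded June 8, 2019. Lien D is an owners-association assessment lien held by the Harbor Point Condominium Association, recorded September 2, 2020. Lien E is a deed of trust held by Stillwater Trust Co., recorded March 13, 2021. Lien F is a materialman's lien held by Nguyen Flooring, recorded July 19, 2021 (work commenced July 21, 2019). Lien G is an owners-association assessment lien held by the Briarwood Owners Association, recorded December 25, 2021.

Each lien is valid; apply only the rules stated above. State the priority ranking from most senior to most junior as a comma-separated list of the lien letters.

E, F, B, D, C, G, A

Effective dates: B is treated as recorded July 22, 2020, the work-commencement date; C relates back to the deed date May 26, 2019; F is treated as recorded July 21, 2019, the work-commencement date.
Ordering by effective date: C (May 26, 2019), F (July 21, 2019), B (July 22, 2020), D (September 2, 2020), E (March 13, 2021), G (December 25, 2021), A (February 21, 2022).
C would otherwise be senior to E, so under the subordination agreement C and E exchange positions.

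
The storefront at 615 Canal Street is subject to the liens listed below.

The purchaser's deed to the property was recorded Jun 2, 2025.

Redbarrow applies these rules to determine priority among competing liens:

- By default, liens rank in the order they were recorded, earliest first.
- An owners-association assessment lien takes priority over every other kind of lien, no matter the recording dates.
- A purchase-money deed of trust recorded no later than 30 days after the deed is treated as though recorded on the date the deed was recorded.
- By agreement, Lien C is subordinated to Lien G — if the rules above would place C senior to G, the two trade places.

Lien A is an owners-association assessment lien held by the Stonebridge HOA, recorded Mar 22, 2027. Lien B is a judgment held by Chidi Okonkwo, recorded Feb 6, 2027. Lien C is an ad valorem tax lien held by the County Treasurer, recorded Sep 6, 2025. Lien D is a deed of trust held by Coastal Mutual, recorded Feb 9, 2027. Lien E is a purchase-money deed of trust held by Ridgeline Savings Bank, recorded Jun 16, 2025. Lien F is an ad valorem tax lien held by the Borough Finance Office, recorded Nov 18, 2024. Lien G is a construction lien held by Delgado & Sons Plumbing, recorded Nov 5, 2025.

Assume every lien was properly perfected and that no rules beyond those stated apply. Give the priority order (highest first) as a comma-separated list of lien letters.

Effective dates after the stated exceptions: E was recorded within the 30-day window, so its effective date is the deed date Jun 2, 2025.
A, as an owners-association assessment lien, has superpriority and ranks first.
The other liens, earliest effective date first: F (Nov 18, 2024), E (Jun 2, 2025), C (Sep 6, 2025), G (Nov 5, 2025), B (Feb 6, 2027), D (Feb 9, 2027).
Because C would otherwise rank above G, the subordination swaps them.

A, F, E, G, C, B, D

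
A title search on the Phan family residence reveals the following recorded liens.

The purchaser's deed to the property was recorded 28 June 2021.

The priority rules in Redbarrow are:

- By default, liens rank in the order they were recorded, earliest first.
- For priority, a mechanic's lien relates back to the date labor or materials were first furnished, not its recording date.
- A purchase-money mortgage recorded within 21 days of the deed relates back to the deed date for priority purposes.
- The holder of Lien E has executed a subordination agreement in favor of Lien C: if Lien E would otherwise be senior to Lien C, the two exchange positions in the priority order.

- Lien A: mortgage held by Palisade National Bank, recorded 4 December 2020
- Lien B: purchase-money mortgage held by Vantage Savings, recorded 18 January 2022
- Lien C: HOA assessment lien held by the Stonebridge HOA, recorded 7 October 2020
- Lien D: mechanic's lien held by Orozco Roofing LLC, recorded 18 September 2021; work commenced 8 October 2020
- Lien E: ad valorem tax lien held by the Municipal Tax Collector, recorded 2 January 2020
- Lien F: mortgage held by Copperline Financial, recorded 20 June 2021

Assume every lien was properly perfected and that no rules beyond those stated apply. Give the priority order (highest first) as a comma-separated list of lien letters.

First, effective dates: B missed the 21-day window (204 days after the deed), so its recording date stands; D's effective date is 8 October 2020, when work began.
Ordering by effective date: E (2 January 2020), C (7 October 2020), D (8 October 2020), A (4 December 2020), F (20 June 2021), B (18 January 2022).
E would otherwise be senior to C, so under the subordination agreement E and C exchange positions.

C, E, D, A, F, B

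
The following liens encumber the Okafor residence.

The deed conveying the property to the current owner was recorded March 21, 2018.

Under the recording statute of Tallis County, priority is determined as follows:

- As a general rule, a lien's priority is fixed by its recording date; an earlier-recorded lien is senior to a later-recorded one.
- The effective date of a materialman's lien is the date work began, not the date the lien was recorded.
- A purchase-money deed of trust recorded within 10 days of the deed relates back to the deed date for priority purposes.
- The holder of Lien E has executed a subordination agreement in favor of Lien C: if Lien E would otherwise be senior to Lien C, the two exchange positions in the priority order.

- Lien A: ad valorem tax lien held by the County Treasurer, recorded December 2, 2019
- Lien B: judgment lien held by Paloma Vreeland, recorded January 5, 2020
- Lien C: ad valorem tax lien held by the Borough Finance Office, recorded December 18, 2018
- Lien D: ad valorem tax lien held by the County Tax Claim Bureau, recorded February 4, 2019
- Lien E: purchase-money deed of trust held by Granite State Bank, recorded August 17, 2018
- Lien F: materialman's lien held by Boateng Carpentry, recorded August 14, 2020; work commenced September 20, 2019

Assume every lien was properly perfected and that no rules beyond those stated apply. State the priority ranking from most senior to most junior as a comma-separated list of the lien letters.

C, E, D, F, A, B

Adjusting effective dates: E missed the 10-day window (149 days after the deed), so its recording date stands; F's effective date is September 20, 2019, when work began.
By effective date: E (August 17, 2018), C (December 18, 2018), D (February 4, 2019), F (September 20, 2019), A (December 2, 2019), B (January 5, 2020).
Because E would otherwise rank above C, the subordination swaps them.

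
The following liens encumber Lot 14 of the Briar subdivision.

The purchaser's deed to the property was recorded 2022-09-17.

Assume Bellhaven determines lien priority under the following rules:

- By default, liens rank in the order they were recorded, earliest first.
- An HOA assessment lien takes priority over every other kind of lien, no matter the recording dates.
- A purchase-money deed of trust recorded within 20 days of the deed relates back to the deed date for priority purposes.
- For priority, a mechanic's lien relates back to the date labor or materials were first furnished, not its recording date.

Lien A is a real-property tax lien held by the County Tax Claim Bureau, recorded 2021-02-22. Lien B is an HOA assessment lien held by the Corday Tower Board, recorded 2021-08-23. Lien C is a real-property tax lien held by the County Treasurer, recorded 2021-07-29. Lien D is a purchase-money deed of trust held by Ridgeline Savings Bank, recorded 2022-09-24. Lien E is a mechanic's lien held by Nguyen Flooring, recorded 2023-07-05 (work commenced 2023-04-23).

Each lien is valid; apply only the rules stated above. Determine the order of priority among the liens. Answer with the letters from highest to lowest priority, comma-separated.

B, A, C, D, E

Effective dates after the stated exceptions: D's effective date is the deed date, 2022-09-17; E relates back to 2023-04-23 (work commenced).
B, as an HOA assessment lien, has superpriority and ranks first.
Ordering the rest by effective date: A (2021-02-22), C (2021-07-29), D (2022-09-17), E (2023-04-23).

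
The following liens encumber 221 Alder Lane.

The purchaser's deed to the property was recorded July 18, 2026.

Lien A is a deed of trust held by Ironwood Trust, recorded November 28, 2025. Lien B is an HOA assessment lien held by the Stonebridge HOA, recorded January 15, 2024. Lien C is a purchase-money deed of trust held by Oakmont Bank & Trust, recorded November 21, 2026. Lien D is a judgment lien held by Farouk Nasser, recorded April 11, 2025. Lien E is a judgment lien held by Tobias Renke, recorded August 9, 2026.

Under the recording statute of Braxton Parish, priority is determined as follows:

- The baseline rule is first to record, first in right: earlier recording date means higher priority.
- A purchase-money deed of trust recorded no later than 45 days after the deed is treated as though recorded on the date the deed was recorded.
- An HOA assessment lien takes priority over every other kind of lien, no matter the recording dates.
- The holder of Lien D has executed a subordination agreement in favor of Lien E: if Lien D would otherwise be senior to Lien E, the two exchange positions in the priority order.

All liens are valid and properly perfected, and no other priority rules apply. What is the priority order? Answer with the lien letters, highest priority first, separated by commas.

B, E, A, D, C

Effective dates: C was recorded 126 days after the deed, outside the 45-day window, so it keeps its recording date.
As an HOA assessment lien, B is senior to every other lien.
Remaining liens by effective date: D (April 11, 2025), A (November 28, 2025), E (August 9, 2026), C (November 21, 2026).
The subordination applies — D was senior to E — so D and E swap.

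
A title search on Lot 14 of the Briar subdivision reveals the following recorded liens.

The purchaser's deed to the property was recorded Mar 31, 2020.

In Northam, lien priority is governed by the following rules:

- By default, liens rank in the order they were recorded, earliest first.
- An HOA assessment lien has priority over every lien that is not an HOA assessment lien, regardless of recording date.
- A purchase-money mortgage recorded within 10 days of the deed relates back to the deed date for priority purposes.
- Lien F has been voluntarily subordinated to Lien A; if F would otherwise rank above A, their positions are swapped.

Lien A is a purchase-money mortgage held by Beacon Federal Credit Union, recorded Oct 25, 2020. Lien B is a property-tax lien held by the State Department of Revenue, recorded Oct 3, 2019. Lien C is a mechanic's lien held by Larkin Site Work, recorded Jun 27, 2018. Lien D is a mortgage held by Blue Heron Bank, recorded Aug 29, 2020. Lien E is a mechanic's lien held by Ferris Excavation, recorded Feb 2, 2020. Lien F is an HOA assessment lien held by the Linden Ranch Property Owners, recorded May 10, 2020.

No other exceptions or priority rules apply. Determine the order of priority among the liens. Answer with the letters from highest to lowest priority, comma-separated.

A, C, B, E, D, F

Effective dates: A was recorded 208 days after the deed — beyond 10 days — so no relation-back applies.
F, as an HOA assessment lien, has superpriority and ranks first.
The other liens, earliest effective date first: C (Jun 27, 2018), B (Oct 3, 2019), E (Feb 2, 2020), D (Aug 29, 2020), A (Oct 25, 2020).
F would otherwise be senior to A, so under the subordination agreement F and A exchange positions.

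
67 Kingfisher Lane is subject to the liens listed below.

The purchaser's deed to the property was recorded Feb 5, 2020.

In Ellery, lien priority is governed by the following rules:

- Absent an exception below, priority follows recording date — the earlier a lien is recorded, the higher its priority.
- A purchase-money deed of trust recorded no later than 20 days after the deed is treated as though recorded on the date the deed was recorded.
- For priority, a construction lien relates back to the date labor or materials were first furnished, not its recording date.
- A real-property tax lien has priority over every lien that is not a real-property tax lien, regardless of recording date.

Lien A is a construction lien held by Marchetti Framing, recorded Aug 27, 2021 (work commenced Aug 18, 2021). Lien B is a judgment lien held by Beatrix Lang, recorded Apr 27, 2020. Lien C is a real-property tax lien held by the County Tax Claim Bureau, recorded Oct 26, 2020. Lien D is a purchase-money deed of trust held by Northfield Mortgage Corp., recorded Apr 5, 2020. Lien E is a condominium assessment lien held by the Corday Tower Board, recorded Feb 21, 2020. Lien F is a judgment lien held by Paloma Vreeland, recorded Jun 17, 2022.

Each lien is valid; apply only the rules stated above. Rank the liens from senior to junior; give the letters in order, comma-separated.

C, E, D, B, A, F

First, effective dates: A is treated as recorded Aug 18, 2021, the work-commencement date; D was recorded 60 days after the deed, outside the 20-day window, so it keeps its recording date.
C is a real-property tax lien, so it outranks all other liens regardless of date.
The other liens, earliest effective date first: E (Feb 21, 2020), D (Apr 5, 2020), B (Apr 27, 2020), A (Aug 18, 2021), F (Jun 17, 2022).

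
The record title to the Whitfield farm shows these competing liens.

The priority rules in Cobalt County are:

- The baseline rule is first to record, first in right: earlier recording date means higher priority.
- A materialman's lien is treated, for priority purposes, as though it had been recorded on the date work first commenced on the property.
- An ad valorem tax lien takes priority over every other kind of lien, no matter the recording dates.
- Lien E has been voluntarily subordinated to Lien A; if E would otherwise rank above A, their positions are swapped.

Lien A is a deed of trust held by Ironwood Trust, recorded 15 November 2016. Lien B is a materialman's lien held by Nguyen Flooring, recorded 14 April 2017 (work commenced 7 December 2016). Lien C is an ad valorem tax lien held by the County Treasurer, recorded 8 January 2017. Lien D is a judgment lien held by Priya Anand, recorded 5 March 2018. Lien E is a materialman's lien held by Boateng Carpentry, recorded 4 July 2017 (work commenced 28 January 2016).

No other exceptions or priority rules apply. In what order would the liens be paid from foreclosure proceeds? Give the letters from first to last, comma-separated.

C, A, E, B, D

Adjusting effective dates: B relates back to 7 December 2016 (work commenced); E's effective date is 28 January 2016, when work began.
C is an ad valorem tax lien and takes priority over every other lien.
Among the remaining liens, by effective date: E (28 January 2016), A (15 November 2016), B (7 December 2016), D (5 March 2018).
E would otherwise be senior to A, so under the subordination agreement E and A exchange positions.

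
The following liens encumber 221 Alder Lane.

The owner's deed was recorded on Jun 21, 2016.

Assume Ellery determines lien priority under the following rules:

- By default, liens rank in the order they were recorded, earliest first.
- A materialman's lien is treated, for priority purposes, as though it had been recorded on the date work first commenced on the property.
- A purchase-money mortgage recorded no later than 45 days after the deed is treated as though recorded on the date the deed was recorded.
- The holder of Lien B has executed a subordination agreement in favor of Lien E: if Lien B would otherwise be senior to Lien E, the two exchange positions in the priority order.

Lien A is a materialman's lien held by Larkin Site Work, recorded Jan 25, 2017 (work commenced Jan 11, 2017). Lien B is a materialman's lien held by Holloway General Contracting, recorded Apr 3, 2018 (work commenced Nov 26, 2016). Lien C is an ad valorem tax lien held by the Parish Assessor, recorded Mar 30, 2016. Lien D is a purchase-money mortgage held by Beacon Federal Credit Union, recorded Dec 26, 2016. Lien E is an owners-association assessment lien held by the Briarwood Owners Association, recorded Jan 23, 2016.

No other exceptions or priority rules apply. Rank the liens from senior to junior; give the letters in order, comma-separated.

E, C, B, D, A

First, effective dates: A is treated as recorded Jan 11, 2017, the work-commencement date; B is treated as recorded Nov 26, 2016, the work-commencement date; D missed the 45-day window (188 days after the deed), so its recording date stands.
By effective date, earliest first: E (Jan 23, 2016), C (Mar 30, 2016), B (Nov 26, 2016), D (Dec 26, 2016), A (Jan 11, 2017).
B is already junior to E, so the subordination agreement changes nothing.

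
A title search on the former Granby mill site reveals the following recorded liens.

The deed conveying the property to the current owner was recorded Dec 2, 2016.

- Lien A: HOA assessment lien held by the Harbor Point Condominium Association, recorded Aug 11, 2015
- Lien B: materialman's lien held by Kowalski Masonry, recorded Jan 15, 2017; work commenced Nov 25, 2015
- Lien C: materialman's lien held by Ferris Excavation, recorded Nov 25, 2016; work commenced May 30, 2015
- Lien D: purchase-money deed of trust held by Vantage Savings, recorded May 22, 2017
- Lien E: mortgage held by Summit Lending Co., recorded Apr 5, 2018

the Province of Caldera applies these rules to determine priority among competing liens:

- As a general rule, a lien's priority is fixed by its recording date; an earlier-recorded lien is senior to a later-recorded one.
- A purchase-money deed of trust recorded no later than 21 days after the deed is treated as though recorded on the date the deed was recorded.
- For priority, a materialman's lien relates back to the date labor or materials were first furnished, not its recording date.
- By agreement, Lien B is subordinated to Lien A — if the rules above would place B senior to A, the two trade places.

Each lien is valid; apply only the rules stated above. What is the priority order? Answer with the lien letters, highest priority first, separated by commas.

First, effective dates: B relates back to Nov 25, 2015 (work commenced); C is treated as recorded May 30, 2015, the work-commencement date; D was recorded 171 days after the deed, outside the 21-day window, so it keeps its recording date.
By effective date, earliest first: C (May 30, 2015), A (Aug 11, 2015), B (Nov 25, 2015), D (May 22, 2017), E (Apr 5, 2018).
B already ranks below A; the subordination has no effect.

C, A, B, D, E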